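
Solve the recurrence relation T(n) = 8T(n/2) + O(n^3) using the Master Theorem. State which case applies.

Master Theorem for T(n) = 8T(n/2) + O(n^3):

a = 8, b = 2, c = 3
log_b(a) = log_2(8) = 3.0000

Case 2: c = 3 = log_2(8) = 3.0000
T(n) = O(n^3 log n) = O(n^3 log n)

For T(n) = 8T(n/2) + O(n^3): log_2(8) = 3.0000. This is Case 2 of the Master Theorem (c = log_b(a), equal work at all levels), giving O(n^3 log n).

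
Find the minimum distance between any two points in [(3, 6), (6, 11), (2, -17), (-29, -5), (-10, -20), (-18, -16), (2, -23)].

Computing all pairwise distances among 7 points:

d((3, 6), (6, 11)) = 5.831 <-- minimum
d((3, 6), (2, -17)) = 23.0217
d((3, 6), (-29, -5)) = 33.8378
d((3, 6), (-10, -20)) = 29.0689
d((3, 6), (-18, -16)) = 30.4138
d((3, 6), (2, -23)) = 29.0172
d((6, 11), (2, -17)) = 28.2843
d((6, 11), (-29, -5)) = 38.4838
d((6, 11), (-10, -20)) = 34.8855
d((6, 11), (-18, -16)) = 36.1248
d((6, 11), (2, -23)) = 34.2345
d((2, -17), (-29, -5)) = 33.2415
d((2, -17), (-10, -20)) = 12.3693
d((2, -17), (-18, -16)) = 20.025
d((2, -17), (2, -23)) = 6.0
d((-29, -5), (-10, -20)) = 24.2074
d((-29, -5), (-18, -16)) = 15.5563
d((-29, -5), (2, -23)) = 35.8469
d((-10, -20), (-18, -16)) = 8.9443
d((-10, -20), (2, -23)) = 12.3693
d((-18, -16), (2, -23)) = 21.1896

Closest pair: (3, 6) and (6, 11) with distance 5.831

The closest pair is (3, 6) and (6, 11) with Euclidean distance 5.831. For 7 points, brute-force pairwise comparison is shown above. For large n, the divide-and-conquer algorithm (sort by x, recurse on halves, check the dividing strip) achieves O(n log n).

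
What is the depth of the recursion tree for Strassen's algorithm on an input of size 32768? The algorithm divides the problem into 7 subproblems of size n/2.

For divide and conquer with division factor 2:

Problem sizes at each level:
Level 0: 32768
Level 1: 16384
Level 2: 8192
Level 3: 4096
Level 4: 2048
Level 5: 1024
Level 6: 512
Level 7: 256
Level 8: 128
Level 9: 64
Level 10: 32
Level 11: 16
Level 12: 8
Level 13: 4
Level 14: 2
Level 15: 1

The root is level 0 and the size-1 base case is level 15 (the tree spans levels 0 through 15, i.e. 16 levels counting the root), so the depth is the number of divisions: log_2(32768) = 15

The recursion tree depth is log_2(32768) = 15. At each level, the problem size is divided by 2, so it takes 15 divisions to reduce to a base case of size 1. The algorithm makes 7 recursive calls at each level.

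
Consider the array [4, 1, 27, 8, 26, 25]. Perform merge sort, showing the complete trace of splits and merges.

Merge sort trace:

Split: [4, 1, 27, 8, 26, 25] -> [4, 1, 27] and [8, 26, 25]
  Split: [4, 1, 27] -> [4] and [1, 27]
    Split: [1, 27] -> [1] and [27]
    Merge: [1] + [27] -> [1, 27]
  Merge: [4] + [1, 27] -> [1, 4, 27]
  Split: [8, 26, 25] -> [8] and [26, 25]
    Split: [26, 25] -> [26] and [25]
    Merge: [26] + [25] -> [25, 26]
  Merge: [8] + [25, 26] -> [8, 25, 26]
Merge: [1, 4, 27] + [8, 25, 26] -> [1, 4, 8, 25, 26, 27]

Final sorted array: [1, 4, 8, 25, 26, 27]

The merge sort proceeds by recursively splitting the array and merging sorted halves.
After all merges, the sorted array is [1, 4, 8, 25, 26, 27].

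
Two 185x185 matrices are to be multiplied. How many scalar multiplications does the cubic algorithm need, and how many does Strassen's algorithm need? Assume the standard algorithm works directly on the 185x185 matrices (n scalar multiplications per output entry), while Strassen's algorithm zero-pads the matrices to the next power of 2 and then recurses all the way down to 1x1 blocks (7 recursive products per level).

Matrix multiplication for 185x185 matrices:

Strassen's algorithm requires power-of-2 dimensions. Pad 185x185 to 256x256 (next power of 2).

Standard algorithm: 185^3 = 6331625 multiplications
Strassen's algorithm: 7^(log2(256)) = 7^8 = 5764801 multiplications
Savings: 6331625 - 5764801 = 566824 multiplications

Standard: 6331625 multiplications (185^3). Strassen: 5764801 multiplications (7^8, after padding to 256x256). Strassen reduces 8 recursive multiplications to 7 at each level.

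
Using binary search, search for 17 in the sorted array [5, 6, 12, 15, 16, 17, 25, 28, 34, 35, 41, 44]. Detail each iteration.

Binary search for 17 in [5, 6, 12, 15, 16, 17, 25, 28, 34, 35, 41, 44]:

lo=0, hi=11, mid=5, arr[mid]=17 -> Found target at index 5!

Binary search finds 17 at index 5 after 1 comparisons. The search repeatedly halves the search space by comparing with the middle element.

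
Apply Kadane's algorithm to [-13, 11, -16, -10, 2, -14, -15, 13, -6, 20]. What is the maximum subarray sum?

Using Kadane's algorithm on [-13, 11, -16, -10, 2, -14, -15, 13, -6, 20]:

Scanning through the array:
Position 1 (value 11): max_ending_here = 11, max_so_far = 11
Position 2 (value -16): max_ending_here = -5, max_so_far = 11
Position 3 (value -10): max_ending_here = -10, max_so_far = 11
Position 4 (value 2): max_ending_here = 2, max_so_far = 11
Position 5 (value -14): max_ending_here = -12, max_so_far = 11
Position 6 (value -15): max_ending_here = -15, max_so_far = 11
Position 7 (value 13): max_ending_here = 13, max_so_far = 13
Position 8 (value -6): max_ending_here = 7, max_so_far = 13
Position 9 (value 20): max_ending_here = 27, max_so_far = 27

Maximum subarray: [13, -6, 20]
Maximum sum: 27

The maximum subarray is [13, -6, 20] with sum 27. This subarray runs from index 7 to index 9.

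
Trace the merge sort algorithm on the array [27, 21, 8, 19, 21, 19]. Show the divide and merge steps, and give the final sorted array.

Merge sort trace:

Split: [27, 21, 8, 19, 21, 19] -> [27, 21, 8] and [19, 21, 19]
  Split: [27, 21, 8] -> [27] and [21, 8]
    Split: [21, 8] -> [21] and [8]
    Merge: [21] + [8] -> [8, 21]
  Merge: [27] + [8, 21] -> [8, 21, 27]
  Split: [19, 21, 19] -> [19] and [21, 19]
    Split: [21, 19] -> [21] and [19]
    Merge: [21] + [19] -> [19, 21]
  Merge: [19] + [19, 21] -> [19, 19, 21]
Merge: [8, 21, 27] + [19, 19, 21] -> [8, 19, 19, 21, 21, 27]

Final sorted array: [8, 19, 19, 21, 21, 27]

The merge sort proceeds by recursively splitting the array and merging sorted halves.
After all merges, the sorted array is [8, 19, 19, 21, 21, 27].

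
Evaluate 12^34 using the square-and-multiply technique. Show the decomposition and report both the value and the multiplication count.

Computing 12^34 by squaring (build up from 12^1; each line after the first costs one multiplication):

12^1 = 12
12^2 = (12^1)^2 = 12^2 = 144
12^4 = (12^2)^2 = 144^2 = 20736
12^8 = (12^4)^2 = 20736^2 = 429981696
12^16 = (12^8)^2 = 429981696^2 = 184884258895036416
12^17 = 12 * 12^16 = 12 * 184884258895036416 = 2218611106740436992
12^34 = (12^17)^2 = 2218611106740436992^2 = 4922235242952026704037113243122008064

Result: 4922235242952026704037113243122008064
Multiplications needed: 6 (6 lines after 12^1)

12^34 = 4922235242952026704037113243122008064. Using exponentiation by squaring, this requires 6 multiplications. The key idea: if the exponent is even, square the half-power; if odd, multiply by the base once.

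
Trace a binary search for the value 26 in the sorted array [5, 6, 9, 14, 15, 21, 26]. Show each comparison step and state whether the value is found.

Binary search for 26 in [5, 6, 9, 14, 15, 21, 26]:

lo=0, hi=6, mid=3, arr[mid]=14 -> 14 < 26, search right half
lo=4, hi=6, mid=5, arr[mid]=21 -> 21 < 26, search right half
lo=6, hi=6, mid=6, arr[mid]=26 -> Found target at index 6!

Binary search finds 26 at index 6 after 3 comparisons. The search repeatedly halves the search space by comparing with the middle element.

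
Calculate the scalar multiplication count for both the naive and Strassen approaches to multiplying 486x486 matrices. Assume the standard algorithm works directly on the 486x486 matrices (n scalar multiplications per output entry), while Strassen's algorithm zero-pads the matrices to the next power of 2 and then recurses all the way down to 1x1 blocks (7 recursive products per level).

Matrix multiplication for 486x486 matrices:

Strassen's algorithm requires power-of-2 dimensions. Pad 486x486 to 512x512 (next power of 2).

Standard algorithm: 486^3 = 114791256 multiplications
Strassen's algorithm: 7^(log2(512)) = 7^9 = 40353607 multiplications
Savings: 114791256 - 40353607 = 74437649 multiplications

Standard: 114791256 multiplications (486^3). Strassen: 40353607 multiplications (7^9, after padding to 512x512). Strassen reduces 8 recursive multiplications to 7 at each level.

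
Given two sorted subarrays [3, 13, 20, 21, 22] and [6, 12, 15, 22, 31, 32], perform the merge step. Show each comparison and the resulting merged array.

Merging process:

Compare 3 vs 6: take 3 from left. Merged: [3]
Compare 13 vs 6: take 6 from right. Merged: [3, 6]
Compare 13 vs 12: take 12 from right. Merged: [3, 6, 12]
Compare 13 vs 15: take 13 from left. Merged: [3, 6, 12, 13]
Compare 20 vs 15: take 15 from right. Merged: [3, 6, 12, 13, 15]
Compare 20 vs 22: take 20 from left. Merged: [3, 6, 12, 13, 15, 20]
Compare 21 vs 22: take 21 from left. Merged: [3, 6, 12, 13, 15, 20, 21]
Compare 22 vs 22: take 22 from left. Merged: [3, 6, 12, 13, 15, 20, 21, 22]
Append remaining from right: [22, 31, 32]. Merged: [3, 6, 12, 13, 15, 20, 21, 22, 22, 31, 32]

Final merged array: [3, 6, 12, 13, 15, 20, 21, 22, 22, 31, 32]
Total comparisons: 8

The merged array is [3, 6, 12, 13, 15, 20, 21, 22, 22, 31, 32], requiring 8 comparisons. The merge step runs in O(n) time where n is the total number of elements.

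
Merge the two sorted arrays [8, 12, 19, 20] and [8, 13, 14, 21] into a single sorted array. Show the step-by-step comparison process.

Merging process:

Compare 8 vs 8: take 8 from left. Merged: [8]
Compare 12 vs 8: take 8 from right. Merged: [8, 8]
Compare 12 vs 13: take 12 from left. Merged: [8, 8, 12]
Compare 19 vs 13: take 13 from right. Merged: [8, 8, 12, 13]
Compare 19 vs 14: take 14 from right. Merged: [8, 8, 12, 13, 14]
Compare 19 vs 21: take 19 from left. Merged: [8, 8, 12, 13, 14, 19]
Compare 20 vs 21: take 20 from left. Merged: [8, 8, 12, 13, 14, 19, 20]
Append remaining from right: [21]. Merged: [8, 8, 12, 13, 14, 19, 20, 21]

Final merged array: [8, 8, 12, 13, 14, 19, 20, 21]
Total comparisons: 7

The merged array is [8, 8, 12, 13, 14, 19, 20, 21], requiring 7 comparisons. The merge step runs in O(n) time where n is the total number of elements.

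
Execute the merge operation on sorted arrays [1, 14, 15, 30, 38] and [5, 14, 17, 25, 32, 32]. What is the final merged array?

Merging process:

Compare 1 vs 5: take 1 from left. Merged: [1]
Compare 14 vs 5: take 5 from right. Merged: [1, 5]
Compare 14 vs 14: take 14 from left. Merged: [1, 5, 14]
Compare 15 vs 14: take 14 from right. Merged: [1, 5, 14, 14]
Compare 15 vs 17: take 15 from left. Merged: [1, 5, 14, 14, 15]
Compare 30 vs 17: take 17 from right. Merged: [1, 5, 14, 14, 15, 17]
Compare 30 vs 25: take 25 from right. Merged: [1, 5, 14, 14, 15, 17, 25]
Compare 30 vs 32: take 30 from left. Merged: [1, 5, 14, 14, 15, 17, 25, 30]
Compare 38 vs 32: take 32 from right. Merged: [1, 5, 14, 14, 15, 17, 25, 30, 32]
Compare 38 vs 32: take 32 from right. Merged: [1, 5, 14, 14, 15, 17, 25, 30, 32, 32]
Append remaining from left: [38]. Merged: [1, 5, 14, 14, 15, 17, 25, 30, 32, 32, 38]

Final merged array: [1, 5, 14, 14, 15, 17, 25, 30, 32, 32, 38]
Total comparisons: 10

The merged array is [1, 5, 14, 14, 15, 17, 25, 30, 32, 32, 38], requiring 10 comparisons. The merge step runs in O(n) time where n is the total number of elements.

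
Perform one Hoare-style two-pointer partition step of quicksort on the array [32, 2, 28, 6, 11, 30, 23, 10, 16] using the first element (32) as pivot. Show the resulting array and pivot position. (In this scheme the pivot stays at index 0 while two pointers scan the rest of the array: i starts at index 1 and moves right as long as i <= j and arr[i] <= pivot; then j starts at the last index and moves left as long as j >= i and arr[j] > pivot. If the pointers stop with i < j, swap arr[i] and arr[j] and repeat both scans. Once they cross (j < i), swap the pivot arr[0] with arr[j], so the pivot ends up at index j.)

Hoare-style two-pointer partition with pivot = 32:

Initial array: [32, 2, 28, 6, 11, 30, 23, 10, 16]

Pointers start at i = 1, j = 8.
i ends at 9, j ends at 8: the pointers have crossed (j < i), so scanning stops.

Swap pivot arr[0] with arr[8] to place pivot at position 8: [16, 2, 28, 6, 11, 30, 23, 10, 32]
Pivot position: 8

After partitioning with pivot 32, the array becomes [16, 2, 28, 6, 11, 30, 23, 10, 32]. The pivot is placed at index 8. All elements to the left of the pivot are <= 32, and all elements to the right are > 32.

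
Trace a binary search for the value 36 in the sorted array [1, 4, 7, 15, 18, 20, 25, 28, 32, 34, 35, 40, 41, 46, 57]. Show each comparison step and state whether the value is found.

Binary search for 36 in [1, 4, 7, 15, 18, 20, 25, 28, 32, 34, 35, 40, 41, 46, 57]:

lo=0, hi=14, mid=7, arr[mid]=28 -> 28 < 36, search right half
lo=8, hi=14, mid=11, arr[mid]=40 -> 40 > 36, search left half
lo=8, hi=10, mid=9, arr[mid]=34 -> 34 < 36, search right half
lo=10, hi=10, mid=10, arr[mid]=35 -> 35 < 36, search right half
lo=11 > hi=10, target 36 not found

Binary search determines that 36 is not in the array after 4 comparisons. The search space was exhausted without finding the target.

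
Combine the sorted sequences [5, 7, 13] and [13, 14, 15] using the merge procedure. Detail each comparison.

Merging process:

Compare 5 vs 13: take 5 from left. Merged: [5]
Compare 7 vs 13: take 7 from left. Merged: [5, 7]
Compare 13 vs 13: take 13 from left. Merged: [5, 7, 13]
Append remaining from right: [13, 14, 15]. Merged: [5, 7, 13, 13, 14, 15]

Final merged array: [5, 7, 13, 13, 14, 15]
Total comparisons: 3

The merged array is [5, 7, 13, 13, 14, 15], requiring 3 comparisons. The merge step runs in O(n) time where n is the total number of elements.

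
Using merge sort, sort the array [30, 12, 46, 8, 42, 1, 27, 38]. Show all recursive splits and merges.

Merge sort trace:

Split: [30, 12, 46, 8, 42, 1, 27, 38] -> [30, 12, 46, 8] and [42, 1, 27, 38]
  Split: [30, 12, 46, 8] -> [30, 12] and [46, 8]
    Split: [30, 12] -> [30] and [12]
    Merge: [30] + [12] -> [12, 30]
    Split: [46, 8] -> [46] and [8]
    Merge: [46] + [8] -> [8, 46]
  Merge: [12, 30] + [8, 46] -> [8, 12, 30, 46]
  Split: [42, 1, 27, 38] -> [42, 1] and [27, 38]
    Split: [42, 1] -> [42] and [1]
    Merge: [42] + [1] -> [1, 42]
    Split: [27, 38] -> [27] and [38]
    Merge: [27] + [38] -> [27, 38]
  Merge: [1, 42] + [27, 38] -> [1, 27, 38, 42]
Merge: [8, 12, 30, 46] + [1, 27, 38, 42] -> [1, 8, 12, 27, 30, 38, 42, 46]

Final sorted array: [1, 8, 12, 27, 30, 38, 42, 46]

The merge sort proceeds by recursively splitting the array and merging sorted halves.
After all merges, the sorted array is [1, 8, 12, 27, 30, 38, 42, 46].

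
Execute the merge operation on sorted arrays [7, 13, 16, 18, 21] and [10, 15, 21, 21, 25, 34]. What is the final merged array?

Merging process:

Compare 7 vs 10: take 7 from left. Merged: [7]
Compare 13 vs 10: take 10 from right. Merged: [7, 10]
Compare 13 vs 15: take 13 from left. Merged: [7, 10, 13]
Compare 16 vs 15: take 15 from right. Merged: [7, 10, 13, 15]
Compare 16 vs 21: take 16 from left. Merged: [7, 10, 13, 15, 16]
Compare 18 vs 21: take 18 from left. Merged: [7, 10, 13, 15, 16, 18]
Compare 21 vs 21: take 21 from left. Merged: [7, 10, 13, 15, 16, 18, 21]
Append remaining from right: [21, 21, 25, 34]. Merged: [7, 10, 13, 15, 16, 18, 21, 21, 21, 25, 34]

Final merged array: [7, 10, 13, 15, 16, 18, 21, 21, 21, 25, 34]
Total comparisons: 7

The merged array is [7, 10, 13, 15, 16, 18, 21, 21, 21, 25, 34], requiring 7 comparisons. The merge step runs in O(n) time where n is the total number of elements.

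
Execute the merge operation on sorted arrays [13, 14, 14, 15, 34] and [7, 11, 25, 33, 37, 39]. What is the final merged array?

Merging process:

Compare 13 vs 7: take 7 from right. Merged: [7]
Compare 13 vs 11: take 11 from right. Merged: [7, 11]
Compare 13 vs 25: take 13 from left. Merged: [7, 11, 13]
Compare 14 vs 25: take 14 from left. Merged: [7, 11, 13, 14]
Compare 14 vs 25: take 14 from left. Merged: [7, 11, 13, 14, 14]
Compare 15 vs 25: take 15 from left. Merged: [7, 11, 13, 14, 14, 15]
Compare 34 vs 25: take 25 from right. Merged: [7, 11, 13, 14, 14, 15, 25]
Compare 34 vs 33: take 33 from right. Merged: [7, 11, 13, 14, 14, 15, 25, 33]
Compare 34 vs 37: take 34 from left. Merged: [7, 11, 13, 14, 14, 15, 25, 33, 34]
Append remaining from right: [37, 39]. Merged: [7, 11, 13, 14, 14, 15, 25, 33, 34, 37, 39]

Final merged array: [7, 11, 13, 14, 14, 15, 25, 33, 34, 37, 39]
Total comparisons: 9

The merged array is [7, 11, 13, 14, 14, 15, 25, 33, 34, 37, 39], requiring 9 comparisons. The merge step runs in O(n) time where n is the total number of elements.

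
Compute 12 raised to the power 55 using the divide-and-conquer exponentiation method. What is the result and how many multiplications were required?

Computing 12^55 by squaring (build up from 12^1; each line after the first costs one multiplication):

12^1 = 12
12^2 = (12^1)^2 = 12^2 = 144
12^3 = 12 * 12^2 = 12 * 144 = 1728
12^6 = (12^3)^2 = 1728^2 = 2985984
12^12 = (12^6)^2 = 2985984^2 = 8916100448256
12^13 = 12 * 12^12 = 12 * 8916100448256 = 106993205379072
12^26 = (12^13)^2 = 106993205379072^2 = 11447545997288281555215581184
12^27 = 12 * 12^26 = 12 * 11447545997288281555215581184 = 137370551967459378662586974208
12^54 = (12^27)^2 = 137370551967459378662586974208^2 = 18870668547844457769972080826950345531368943638112857227264
12^55 = 12 * 12^54 = 12 * 18870668547844457769972080826950345531368943638112857227264 = 226448022574133493239664969923404146376427323657354286727168

Result: 226448022574133493239664969923404146376427323657354286727168
Multiplications needed: 9 (9 lines after 12^1)

12^55 = 226448022574133493239664969923404146376427323657354286727168. Using exponentiation by squaring, this requires 9 multiplications. The key idea: if the exponent is even, square the half-power; if odd, multiply by the base once.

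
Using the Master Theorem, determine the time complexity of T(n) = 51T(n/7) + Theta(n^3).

Master Theorem for T(n) = 51T(n/7) + O(n^3):

a = 51, b = 7, c = 3
log_b(a) = log_7(51) = 2.0206

Case 3: c = 3 > log_7(51) = 2.0206
T(n) = O(n^3) = O(n^3)

For T(n) = 51T(n/7) + O(n^3): log_7(51) = 2.0206. This is Case 3 of the Master Theorem (c > log_b(a), work dominated by root), giving O(n^3).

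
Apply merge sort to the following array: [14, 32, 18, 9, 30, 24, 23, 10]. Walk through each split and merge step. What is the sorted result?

Merge sort trace:

Split: [14, 32, 18, 9, 30, 24, 23, 10] -> [14, 32, 18, 9] and [30, 24, 23, 10]
  Split: [14, 32, 18, 9] -> [14, 32] and [18, 9]
    Split: [14, 32] -> [14] and [32]
    Merge: [14] + [32] -> [14, 32]
    Split: [18, 9] -> [18] and [9]
    Merge: [18] + [9] -> [9, 18]
  Merge: [14, 32] + [9, 18] -> [9, 14, 18, 32]
  Split: [30, 24, 23, 10] -> [30, 24] and [23, 10]
    Split: [30, 24] -> [30] and [24]
    Merge: [30] + [24] -> [24, 30]
    Split: [23, 10] -> [23] and [10]
    Merge: [23] + [10] -> [10, 23]
  Merge: [24, 30] + [10, 23] -> [10, 23, 24, 30]
Merge: [9, 14, 18, 32] + [10, 23, 24, 30] -> [9, 10, 14, 18, 23, 24, 30, 32]

Final sorted array: [9, 10, 14, 18, 23, 24, 30, 32]

The merge sort proceeds by recursively splitting the array and merging sorted halves.
After all merges, the sorted array is [9, 10, 14, 18, 23, 24, 30, 32].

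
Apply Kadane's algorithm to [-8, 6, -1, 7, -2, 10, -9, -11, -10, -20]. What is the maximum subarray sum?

Using Kadane's algorithm on [-8, 6, -1, 7, -2, 10, -9, -11, -10, -20]:

Scanning through the array:
Position 1 (value 6): max_ending_here = 6, max_so_far = 6
Position 2 (value -1): max_ending_here = 5, max_so_far = 6
Position 3 (value 7): max_ending_here = 12, max_so_far = 12
Position 4 (value -2): max_ending_here = 10, max_so_far = 12
Position 5 (value 10): max_ending_here = 20, max_so_far = 20
Position 6 (value -9): max_ending_here = 11, max_so_far = 20
Position 7 (value -11): max_ending_here = 0, max_so_far = 20
Position 8 (value -10): max_ending_here = -10, max_so_far = 20
Position 9 (value -20): max_ending_here = -20, max_so_far = 20

Maximum subarray: [6, -1, 7, -2, 10]
Maximum sum: 20

The maximum subarray is [6, -1, 7, -2, 10] with sum 20. This subarray runs from index 1 to index 5.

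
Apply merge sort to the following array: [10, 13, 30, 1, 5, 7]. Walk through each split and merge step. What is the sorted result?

Merge sort trace:

Split: [10, 13, 30, 1, 5, 7] -> [10, 13, 30] and [1, 5, 7]
  Split: [10, 13, 30] -> [10] and [13, 30]
    Split: [13, 30] -> [13] and [30]
    Merge: [13] + [30] -> [13, 30]
  Merge: [10] + [13, 30] -> [10, 13, 30]
  Split: [1, 5, 7] -> [1] and [5, 7]
    Split: [5, 7] -> [5] and [7]
    Merge: [5] + [7] -> [5, 7]
  Merge: [1] + [5, 7] -> [1, 5, 7]
Merge: [10, 13, 30] + [1, 5, 7] -> [1, 5, 7, 10, 13, 30]

Final sorted array: [1, 5, 7, 10, 13, 30]

The merge sort proceeds by recursively splitting the array and merging sorted halves.
After all merges, the sorted array is [1, 5, 7, 10, 13, 30].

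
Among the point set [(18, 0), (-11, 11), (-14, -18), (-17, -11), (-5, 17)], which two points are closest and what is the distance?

Computing all pairwise distances among 5 points:

d((18, 0), (-11, 11)) = 31.0161
d((18, 0), (-14, -18)) = 36.7151
d((18, 0), (-17, -11)) = 36.6879
d((18, 0), (-5, 17)) = 28.6007
d((-11, 11), (-14, -18)) = 29.1548
d((-11, 11), (-17, -11)) = 22.8035
d((-11, 11), (-5, 17)) = 8.4853
d((-14, -18), (-17, -11)) = 7.6158 <-- minimum
d((-14, -18), (-5, 17)) = 36.1386
d((-17, -11), (-5, 17)) = 30.4631

Closest pair: (-14, -18) and (-17, -11) with distance 7.6158

The closest pair is (-14, -18) and (-17, -11) with Euclidean distance 7.6158. For 5 points, brute-force pairwise comparison is shown above. For large n, the divide-and-conquer algorithm (sort by x, recurse on halves, check the dividing strip) achieves O(n log n).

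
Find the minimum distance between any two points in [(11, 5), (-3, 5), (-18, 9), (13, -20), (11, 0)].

Computing all pairwise distances among 5 points:

d((11, 5), (-3, 5)) = 14.0
d((11, 5), (-18, 9)) = 29.2746
d((11, 5), (13, -20)) = 25.0799
d((11, 5), (11, 0)) = 5.0 <-- minimum
d((-3, 5), (-18, 9)) = 15.5242
d((-3, 5), (13, -20)) = 29.6816
d((-3, 5), (11, 0)) = 14.8661
d((-18, 9), (13, -20)) = 42.45
d((-18, 9), (11, 0)) = 30.3645
d((13, -20), (11, 0)) = 20.0998

Closest pair: (11, 5) and (11, 0) with distance 5.0

The closest pair is (11, 5) and (11, 0) with Euclidean distance 5.0. For 5 points, brute-force pairwise comparison is shown above. For large n, the divide-and-conquer algorithm (sort by x, recurse on halves, check the dividing strip) achieves O(n log n).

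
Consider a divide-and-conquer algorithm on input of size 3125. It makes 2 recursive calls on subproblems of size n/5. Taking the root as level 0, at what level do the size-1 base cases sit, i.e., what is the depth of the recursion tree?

For divide and conquer with division factor 5:

Problem sizes at each level:
Level 0: 3125
Level 1: 625
Level 2: 125
Level 3: 25
Level 4: 5
Level 5: 1

The root is level 0 and the size-1 base case is level 5 (the tree spans levels 0 through 5, i.e. 6 levels counting the root), so the depth is the number of divisions: log_5(3125) = 5

The recursion tree depth is log_5(3125) = 5. At each level, the problem size is divided by 5, so it takes 5 divisions to reduce to a base case of size 1. The algorithm makes 2 recursive calls at each level.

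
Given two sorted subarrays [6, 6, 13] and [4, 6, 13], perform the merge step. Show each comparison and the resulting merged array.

Merging process:

Compare 6 vs 4: take 4 from right. Merged: [4]
Compare 6 vs 6: take 6 from left. Merged: [4, 6]
Compare 6 vs 6: take 6 from left. Merged: [4, 6, 6]
Compare 13 vs 6: take 6 from right. Merged: [4, 6, 6, 6]
Compare 13 vs 13: take 13 from left. Merged: [4, 6, 6, 6, 13]
Append remaining from right: [13]. Merged: [4, 6, 6, 6, 13, 13]

Final merged array: [4, 6, 6, 6, 13, 13]
Total comparisons: 5

The merged array is [4, 6, 6, 6, 13, 13], requiring 5 comparisons. The merge step runs in O(n) time where n is the total number of elements.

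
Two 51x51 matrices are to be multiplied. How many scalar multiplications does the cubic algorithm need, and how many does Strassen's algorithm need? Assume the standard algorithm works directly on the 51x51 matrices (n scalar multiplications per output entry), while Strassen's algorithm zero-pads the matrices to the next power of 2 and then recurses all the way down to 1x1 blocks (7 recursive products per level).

Matrix multiplication for 51x51 matrices:

Strassen's algorithm requires power-of-2 dimensions. Pad 51x51 to 64x64 (next power of 2).

Standard algorithm: 51^3 = 132651 multiplications
Strassen's algorithm: 7^(log2(64)) = 7^6 = 117649 multiplications
Savings: 132651 - 117649 = 15002 multiplications

Standard: 132651 multiplications (51^3). Strassen: 117649 multiplications (7^6, after padding to 64x64). Strassen reduces 8 recursive multiplications to 7 at each level.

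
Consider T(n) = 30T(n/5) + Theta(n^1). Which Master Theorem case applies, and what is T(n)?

Master Theorem for T(n) = 30T(n/5) + O(n^1):

a = 30, b = 5, c = 1
log_b(a) = log_5(30) = 2.1133

Case 1: c = 1 < log_5(30) = 2.1133
T(n) = O(n^(log_5 30))

For T(n) = 30T(n/5) + O(n^1): log_5(30) = 2.1133. This is Case 1 of the Master Theorem (c < log_b(a), work dominated by leaves), giving O(n^(log_5 30)).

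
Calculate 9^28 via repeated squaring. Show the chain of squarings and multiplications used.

Computing 9^28 by squaring (build up from 9^1; each line after the first costs one multiplication):

9^1 = 9
9^2 = (9^1)^2 = 9^2 = 81
9^3 = 9 * 9^2 = 9 * 81 = 729
9^6 = (9^3)^2 = 729^2 = 531441
9^7 = 9 * 9^6 = 9 * 531441 = 4782969
9^14 = (9^7)^2 = 4782969^2 = 22876792454961
9^28 = (9^14)^2 = 22876792454961^2 = 523347633027360537213511521

Result: 523347633027360537213511521
Multiplications needed: 6 (6 lines after 9^1)

9^28 = 523347633027360537213511521. Using exponentiation by squaring, this requires 6 multiplications. The key idea: if the exponent is even, square the half-power; if odd, multiply by the base once.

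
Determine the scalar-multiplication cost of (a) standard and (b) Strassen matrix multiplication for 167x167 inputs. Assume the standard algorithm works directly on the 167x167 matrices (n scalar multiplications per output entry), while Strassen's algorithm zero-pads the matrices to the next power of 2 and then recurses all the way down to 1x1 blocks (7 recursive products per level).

Matrix multiplication for 167x167 matrices:

Strassen's algorithm requires power-of-2 dimensions. Pad 167x167 to 256x256 (next power of 2).

Standard algorithm: 167^3 = 4657463 multiplications
Strassen's algorithm: 7^(log2(256)) = 7^8 = 5764801 multiplications
Difference: 4657463 - 5764801 = -1107338 (Strassen uses MORE here due to padding overhead — for small or just-over-power-of-2 n, padding can outweigh the per-level savings)

Standard: 4657463 multiplications (167^3). Strassen: 5764801 multiplications (7^8, after padding to 256x256). Strassen reduces 8 recursive multiplications to 7 at each level.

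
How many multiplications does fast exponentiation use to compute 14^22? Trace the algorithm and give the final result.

Computing 14^22 by squaring (build up from 14^1; each line after the first costs one multiplication):

14^1 = 14
14^2 = (14^1)^2 = 14^2 = 196
14^4 = (14^2)^2 = 196^2 = 38416
14^5 = 14 * 14^4 = 14 * 38416 = 537824
14^10 = (14^5)^2 = 537824^2 = 289254654976
14^11 = 14 * 14^10 = 14 * 289254654976 = 4049565169664
14^22 = (14^11)^2 = 4049565169664^2 = 16398978063355821105872896

Result: 16398978063355821105872896
Multiplications needed: 6 (6 lines after 14^1)

14^22 = 16398978063355821105872896. Using exponentiation by squaring, this requires 6 multiplications. The key idea: if the exponent is even, square the half-power; if odd, multiply by the base once.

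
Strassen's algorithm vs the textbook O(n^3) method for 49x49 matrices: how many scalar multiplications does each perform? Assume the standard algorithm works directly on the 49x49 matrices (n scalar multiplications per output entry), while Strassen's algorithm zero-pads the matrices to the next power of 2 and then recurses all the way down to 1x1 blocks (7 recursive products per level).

Matrix multiplication for 49x49 matrices:

Strassen's algorithm requires power-of-2 dimensions. Pad 49x49 to 64x64 (next power of 2).

Standard algorithm: 49^3 = 117649 multiplications
Strassen's algorithm: 7^(log2(64)) = 7^6 = 117649 multiplications
Savings: 117649 - 117649 = 0 multiplications

Standard: 117649 multiplications (49^3). Strassen: 117649 multiplications (7^6, after padding to 64x64). Strassen reduces 8 recursive multiplications to 7 at each level.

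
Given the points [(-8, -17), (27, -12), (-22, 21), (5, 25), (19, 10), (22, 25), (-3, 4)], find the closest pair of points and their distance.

Computing all pairwise distances among 7 points:

d((-8, -17), (27, -12)) = 35.3553
d((-8, -17), (-22, 21)) = 40.4969
d((-8, -17), (5, 25)) = 43.9659
d((-8, -17), (19, 10)) = 38.1838
d((-8, -17), (22, 25)) = 51.614
d((-8, -17), (-3, 4)) = 21.587
d((27, -12), (-22, 21)) = 59.0762
d((27, -12), (5, 25)) = 43.0465
d((27, -12), (19, 10)) = 23.4094
d((27, -12), (22, 25)) = 37.3363
d((27, -12), (-3, 4)) = 34.0
d((-22, 21), (5, 25)) = 27.2947
d((-22, 21), (19, 10)) = 42.45
d((-22, 21), (22, 25)) = 44.1814
d((-22, 21), (-3, 4)) = 25.4951
d((5, 25), (19, 10)) = 20.5183
d((5, 25), (22, 25)) = 17.0
d((5, 25), (-3, 4)) = 22.4722
d((19, 10), (22, 25)) = 15.2971 <-- minimum
d((19, 10), (-3, 4)) = 22.8035
d((22, 25), (-3, 4)) = 32.6497

Closest pair: (19, 10) and (22, 25) with distance 15.2971

The closest pair is (19, 10) and (22, 25) with Euclidean distance 15.2971. For 7 points, brute-force pairwise comparison is shown above. For large n, the divide-and-conquer algorithm (sort by x, recurse on halves, check the dividing strip) achieves O(n log n).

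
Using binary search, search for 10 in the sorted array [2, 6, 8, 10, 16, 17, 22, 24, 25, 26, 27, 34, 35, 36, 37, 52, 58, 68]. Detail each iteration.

Binary search for 10 in [2, 6, 8, 10, 16, 17, 22, 24, 25, 26, 27, 34, 35, 36, 37, 52, 58, 68]:

lo=0, hi=17, mid=8, arr[mid]=25 -> 25 > 10, search left half
lo=0, hi=7, mid=3, arr[mid]=10 -> Found target at index 3!

Binary search finds 10 at index 3 after 2 comparisons. The search repeatedly halves the search space by comparing with the middle element.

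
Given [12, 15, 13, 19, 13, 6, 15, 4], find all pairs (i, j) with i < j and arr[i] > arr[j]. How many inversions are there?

Finding inversions in [12, 15, 13, 19, 13, 6, 15, 4]:

(0, 5): arr[0]=12 > arr[5]=6
(0, 7): arr[0]=12 > arr[7]=4
(1, 2): arr[1]=15 > arr[2]=13
(1, 4): arr[1]=15 > arr[4]=13
(1, 5): arr[1]=15 > arr[5]=6
(1, 7): arr[1]=15 > arr[7]=4
(2, 5): arr[2]=13 > arr[5]=6
(2, 7): arr[2]=13 > arr[7]=4
(3, 4): arr[3]=19 > arr[4]=13
(3, 5): arr[3]=19 > arr[5]=6
(3, 6): arr[3]=19 > arr[6]=15
(3, 7): arr[3]=19 > arr[7]=4
(4, 5): arr[4]=13 > arr[5]=6
(4, 7): arr[4]=13 > arr[7]=4
(5, 7): arr[5]=6 > arr[7]=4
(6, 7): arr[6]=15 > arr[7]=4

Total inversions: 16

The array has 16 inversion(s): (0,5), (0,7), (1,2), (1,4), (1,5), (1,7), (2,5), (2,7), (3,4), (3,5), (3,6), (3,7), (4,5), (4,7), (5,7), (6,7). Each pair (i,j) satisfies i < j and arr[i] > arr[j].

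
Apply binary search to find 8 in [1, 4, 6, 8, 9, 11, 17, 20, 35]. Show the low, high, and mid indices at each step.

Binary search for 8 in [1, 4, 6, 8, 9, 11, 17, 20, 35]:

lo=0, hi=8, mid=4, arr[mid]=9 -> 9 > 8, search left half
lo=0, hi=3, mid=1, arr[mid]=4 -> 4 < 8, search right half
lo=2, hi=3, mid=2, arr[mid]=6 -> 6 < 8, search right half
lo=3, hi=3, mid=3, arr[mid]=8 -> Found target at index 3!

Binary search finds 8 at index 3 after 4 comparisons. The search repeatedly halves the search space by comparing with the middle element.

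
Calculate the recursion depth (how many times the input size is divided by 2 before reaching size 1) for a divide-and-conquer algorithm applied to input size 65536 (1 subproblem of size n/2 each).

For divide and conquer with division factor 2:

Problem sizes at each level:
Level 0: 65536
Level 1: 32768
Level 2: 16384
Level 3: 8192
Level 4: 4096
Level 5: 2048
Level 6: 1024
Level 7: 512
Level 8: 256
Level 9: 128
Level 10: 64
Level 11: 32
Level 12: 16
Level 13: 8
Level 14: 4
Level 15: 2
Level 16: 1

The root is level 0 and the size-1 base case is level 16 (the tree spans levels 0 through 16, i.e. 17 levels counting the root), so the depth is the number of divisions: log_2(65536) = 16

The recursion tree depth is log_2(65536) = 16. At each level, the problem size is divided by 2, so it takes 16 divisions to reduce to a base case of size 1. The algorithm makes 1 recursive call at each level.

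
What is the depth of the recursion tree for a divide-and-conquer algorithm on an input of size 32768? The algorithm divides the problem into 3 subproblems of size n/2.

For divide and conquer with division factor 2:

Problem sizes at each level:
Level 0: 32768
Level 1: 16384
Level 2: 8192
Level 3: 4096
Level 4: 2048
Level 5: 1024
Level 6: 512
Level 7: 256
Level 8: 128
Level 9: 64
Level 10: 32
Level 11: 16
Level 12: 8
Level 13: 4
Level 14: 2
Level 15: 1

The root is level 0 and the size-1 base case is level 15 (the tree spans levels 0 through 15, i.e. 16 levels counting the root), so the depth is the number of divisions: log_2(32768) = 15

The recursion tree depth is log_2(32768) = 15. At each level, the problem size is divided by 2, so it takes 15 divisions to reduce to a base case of size 1. The algorithm makes 3 recursive calls at each level.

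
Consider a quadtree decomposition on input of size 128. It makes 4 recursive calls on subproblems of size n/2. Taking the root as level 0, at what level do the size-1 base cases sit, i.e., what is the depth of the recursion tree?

For divide and conquer with division factor 2:

Problem sizes at each level:
Level 0: 128
Level 1: 64
Level 2: 32
Level 3: 16
Level 4: 8
Level 5: 4
Level 6: 2
Level 7: 1

The root is level 0 and the size-1 base case is level 7 (the tree spans levels 0 through 7, i.e. 8 levels counting the root), so the depth is the number of divisions: log_2(128) = 7

The recursion tree depth is log_2(128) = 7. At each level, the problem size is divided by 2, so it takes 7 divisions to reduce to a base case of size 1. The algorithm makes 4 recursive calls at each level.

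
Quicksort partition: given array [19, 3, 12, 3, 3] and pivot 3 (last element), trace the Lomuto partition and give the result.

Lomuto partition with pivot = 3:

Initial array: [19, 3, 12, 3, 3]

arr[0]=19 > 3: no swap
arr[1]=3 <= 3: swap with position 0, array becomes [3, 19, 12, 3, 3]
arr[2]=12 > 3: no swap
arr[3]=3 <= 3: swap with position 1, array becomes [3, 3, 12, 19, 3]

Place pivot at position 2: [3, 3, 3, 19, 12]
Pivot position: 2

After partitioning with pivot 3, the array becomes [3, 3, 3, 19, 12]. The pivot is placed at index 2. All elements to the left of the pivot are <= 3, and all elements to the right are > 3.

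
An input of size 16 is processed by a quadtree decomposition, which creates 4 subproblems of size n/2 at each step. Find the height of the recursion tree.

For divide and conquer with division factor 2:

Problem sizes at each level:
Level 0: 16
Level 1: 8
Level 2: 4
Level 3: 2
Level 4: 1

The root is level 0 and the size-1 base case is level 4 (the tree spans levels 0 through 4, i.e. 5 levels counting the root), so the depth is the number of divisions: log_2(16) = 4

The recursion tree depth is log_2(16) = 4. At each level, the problem size is divided by 2, so it takes 4 divisions to reduce to a base case of size 1. The algorithm makes 4 recursive calls at each level.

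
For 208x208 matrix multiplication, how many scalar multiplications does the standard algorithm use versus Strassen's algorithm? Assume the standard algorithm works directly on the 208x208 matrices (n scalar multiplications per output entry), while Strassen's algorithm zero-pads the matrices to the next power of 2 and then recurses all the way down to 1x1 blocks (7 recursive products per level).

Matrix multiplication for 208x208 matrices:

Strassen's algorithm requires power-of-2 dimensions. Pad 208x208 to 256x256 (next power of 2).

Standard algorithm: 208^3 = 8998912 multiplications
Strassen's algorithm: 7^(log2(256)) = 7^8 = 5764801 multiplications
Savings: 8998912 - 5764801 = 3234111 multiplications

Standard: 8998912 multiplications (208^3). Strassen: 5764801 multiplications (7^8, after padding to 256x256). Strassen reduces 8 recursive multiplications to 7 at each level.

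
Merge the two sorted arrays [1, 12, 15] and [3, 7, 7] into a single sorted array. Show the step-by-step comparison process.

Merging process:

Compare 1 vs 3: take 1 from left. Merged: [1]
Compare 12 vs 3: take 3 from right. Merged: [1, 3]
Compare 12 vs 7: take 7 from right. Merged: [1, 3, 7]
Compare 12 vs 7: take 7 from right. Merged: [1, 3, 7, 7]
Append remaining from left: [12, 15]. Merged: [1, 3, 7, 7, 12, 15]

Final merged array: [1, 3, 7, 7, 12, 15]
Total comparisons: 4

The merged array is [1, 3, 7, 7, 12, 15], requiring 4 comparisons. The merge step runs in O(n) time where n is the total number of elements.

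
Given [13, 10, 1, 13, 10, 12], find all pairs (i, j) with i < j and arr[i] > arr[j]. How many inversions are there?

Finding inversions in [13, 10, 1, 13, 10, 12]:

(0, 1): arr[0]=13 > arr[1]=10
(0, 2): arr[0]=13 > arr[2]=1
(0, 4): arr[0]=13 > arr[4]=10
(0, 5): arr[0]=13 > arr[5]=12
(1, 2): arr[1]=10 > arr[2]=1
(3, 4): arr[3]=13 > arr[4]=10
(3, 5): arr[3]=13 > arr[5]=12

Total inversions: 7

The array has 7 inversion(s): (0,1), (0,2), (0,4), (0,5), (1,2), (3,4), (3,5). Each pair (i,j) satisfies i < j and arr[i] > arr[j].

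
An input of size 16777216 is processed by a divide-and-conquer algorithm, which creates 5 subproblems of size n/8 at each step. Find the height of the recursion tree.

For divide and conquer with division factor 8:

Problem sizes at each level:
Level 0: 16777216
Level 1: 2097152
Level 2: 262144
Level 3: 32768
Level 4: 4096
Level 5: 512
Level 6: 64
Level 7: 8
Level 8: 1

The root is level 0 and the size-1 base case is level 8 (the tree spans levels 0 through 8, i.e. 9 levels counting the root), so the depth is the number of divisions: log_8(16777216) = 8

The recursion tree depth is log_8(16777216) = 8. At each level, the problem size is divided by 8, so it takes 8 divisions to reduce to a base case of size 1. The algorithm makes 5 recursive calls at each level.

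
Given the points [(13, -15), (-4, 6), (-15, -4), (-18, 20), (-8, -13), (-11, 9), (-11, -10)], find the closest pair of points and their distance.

Computing all pairwise distances among 7 points:

d((13, -15), (-4, 6)) = 27.0185
d((13, -15), (-15, -4)) = 30.0832
d((13, -15), (-18, 20)) = 46.7547
d((13, -15), (-8, -13)) = 21.095
d((13, -15), (-11, 9)) = 33.9411
d((13, -15), (-11, -10)) = 24.5153
d((-4, 6), (-15, -4)) = 14.8661
d((-4, 6), (-18, 20)) = 19.799
d((-4, 6), (-8, -13)) = 19.4165
d((-4, 6), (-11, 9)) = 7.6158
d((-4, 6), (-11, -10)) = 17.4642
d((-15, -4), (-18, 20)) = 24.1868
d((-15, -4), (-8, -13)) = 11.4018
d((-15, -4), (-11, 9)) = 13.6015
d((-15, -4), (-11, -10)) = 7.2111
d((-18, 20), (-8, -13)) = 34.4819
d((-18, 20), (-11, 9)) = 13.0384
d((-18, 20), (-11, -10)) = 30.8058
d((-8, -13), (-11, 9)) = 22.2036
d((-8, -13), (-11, -10)) = 4.2426 <-- minimum
d((-11, 9), (-11, -10)) = 19.0

Closest pair: (-8, -13) and (-11, -10) with distance 4.2426

The closest pair is (-8, -13) and (-11, -10) with Euclidean distance 4.2426. For 7 points, brute-force pairwise comparison is shown above. For large n, the divide-and-conquer algorithm (sort by x, recurse on halves, check the dividing strip) achieves O(n log n).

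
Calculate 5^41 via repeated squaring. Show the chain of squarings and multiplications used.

Computing 5^41 by squaring (build up from 5^1; each line after the first costs one multiplication):

5^1 = 5
5^2 = (5^1)^2 = 5^2 = 25
5^4 = (5^2)^2 = 25^2 = 625
5^5 = 5 * 5^4 = 5 * 625 = 3125
5^10 = (5^5)^2 = 3125^2 = 9765625
5^20 = (5^10)^2 = 9765625^2 = 95367431640625
5^40 = (5^20)^2 = 95367431640625^2 = 9094947017729282379150390625
5^41 = 5 * 5^40 = 5 * 9094947017729282379150390625 = 45474735088646411895751953125

Result: 45474735088646411895751953125
Multiplications needed: 7 (7 lines after 5^1)

5^41 = 45474735088646411895751953125. Using exponentiation by squaring, this requires 7 multiplications. The key idea: if the exponent is even, square the half-power; if odd, multiply by the base once.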